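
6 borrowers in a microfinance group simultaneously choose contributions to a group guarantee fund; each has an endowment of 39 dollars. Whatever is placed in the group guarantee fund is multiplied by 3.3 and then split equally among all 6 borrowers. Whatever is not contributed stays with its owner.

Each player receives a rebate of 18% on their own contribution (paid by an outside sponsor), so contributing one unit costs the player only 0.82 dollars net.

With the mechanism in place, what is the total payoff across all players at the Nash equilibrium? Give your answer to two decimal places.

With the mechanism, a contributed unit returns (3.3/6) / 0.82 = 0.6707 per unit of net cost — still below 1 — so contributing 0 remains dominant for every player.
At the Nash equilibrium no one contributes; group total payoff = 6 × 39 = 234.

234.00 dollars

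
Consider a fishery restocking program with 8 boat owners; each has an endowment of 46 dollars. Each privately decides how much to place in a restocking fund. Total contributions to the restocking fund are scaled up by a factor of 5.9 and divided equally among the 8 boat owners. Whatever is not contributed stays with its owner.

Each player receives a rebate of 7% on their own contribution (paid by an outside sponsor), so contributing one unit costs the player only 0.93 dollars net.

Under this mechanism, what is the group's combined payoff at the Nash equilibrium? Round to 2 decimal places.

The effective private return is (5.9/8) / 0.93 = 0.7930, which is still under 1, so the mechanism doesn't change anyone's dominant strategy: zero contribution.
At the Nash equilibrium no one contributes; group total payoff = 8 × 46 = 368.

368.00 dollars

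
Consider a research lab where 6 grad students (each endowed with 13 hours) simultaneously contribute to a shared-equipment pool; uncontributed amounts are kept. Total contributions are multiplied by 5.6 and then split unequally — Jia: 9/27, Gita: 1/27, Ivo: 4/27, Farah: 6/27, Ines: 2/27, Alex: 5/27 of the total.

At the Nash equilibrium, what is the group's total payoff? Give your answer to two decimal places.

257.40 hours

A player with share s gets back 5.6·s per unit contributed, so full contribution is dominant for anyone with s > 1/5.6 = 0.1786 and zero contribution is dominant for anyone below.
The shares above 0.1786 belong to Jia, Farah and Alex, contributing 13 each; the remaining 3 contribute 0. Total contributed: 39.
The shared-equipment pool pays out 5.6 × 39 = 218.40 in total (split across the unequal shares, but the aggregate is all that matters for the group sum).
The 3 free-riders keep 13 each, adding 39. Group total = 39 + 218.40 = 257.40.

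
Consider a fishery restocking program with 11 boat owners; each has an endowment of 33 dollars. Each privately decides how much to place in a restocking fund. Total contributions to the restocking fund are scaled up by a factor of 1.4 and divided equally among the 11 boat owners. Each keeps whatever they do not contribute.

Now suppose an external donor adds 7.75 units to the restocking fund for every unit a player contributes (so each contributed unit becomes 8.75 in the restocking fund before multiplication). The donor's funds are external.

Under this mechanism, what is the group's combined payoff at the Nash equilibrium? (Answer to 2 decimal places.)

With the mechanism, a contributed unit returns 1.4 × 8.75 / 11 = 1.1136 per unit of net cost to the contributor — now above 1 — so contributing fully is weakly dominant for every player.
So the Nash equilibrium is full contribution by all 11; the group earns 1.4 × 8.75 × 363 = 4446.75.

4446.75 dollars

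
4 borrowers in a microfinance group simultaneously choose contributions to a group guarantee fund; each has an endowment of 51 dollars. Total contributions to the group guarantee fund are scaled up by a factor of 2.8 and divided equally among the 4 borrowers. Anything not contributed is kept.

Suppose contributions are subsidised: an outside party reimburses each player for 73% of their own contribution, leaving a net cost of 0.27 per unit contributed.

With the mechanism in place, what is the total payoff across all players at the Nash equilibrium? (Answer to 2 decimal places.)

720.12 dollars

The effective private return per unit is now (2.8/4) / 0.27 = 2.5926 > 1, so every player's dominant strategy flips to full contribution.
So the Nash equilibrium is full contribution by all 4; the group earns 4 × (51 × 0.73 + 2.8 × 51) = 720.12.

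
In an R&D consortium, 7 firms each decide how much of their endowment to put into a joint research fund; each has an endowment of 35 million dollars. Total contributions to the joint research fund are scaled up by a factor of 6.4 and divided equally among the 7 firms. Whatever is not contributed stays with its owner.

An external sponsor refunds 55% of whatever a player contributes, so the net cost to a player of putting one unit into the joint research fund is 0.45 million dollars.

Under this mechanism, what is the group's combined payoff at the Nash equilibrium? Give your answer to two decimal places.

1702.75 million dollars

Under the mechanism each unit contributed yields (6.4/7) / 0.45 = 2.0317 back to its contributor per unit of net cost, which exceeds 1, making full contribution the dominant choice for everyone.
So the Nash equilibrium is full contribution by all 7; the group earns 7 × (35 × 0.55 + 6.4 × 35) = 1702.75.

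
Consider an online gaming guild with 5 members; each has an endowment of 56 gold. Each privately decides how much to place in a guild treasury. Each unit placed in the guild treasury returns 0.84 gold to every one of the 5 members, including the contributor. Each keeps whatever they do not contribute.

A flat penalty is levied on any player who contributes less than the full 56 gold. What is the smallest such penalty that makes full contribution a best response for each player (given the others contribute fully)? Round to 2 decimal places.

8.96 gold

Given the others contribute fully, the best deviation is to contribute 0 (any partial contribution still incurs the fine and gives up units whose private return 0.84 is below 1).
Deviating from 56 to 0 saves 56 gold but forfeits the deviator's share of the drop in the guild treasury: 0.84 × 56 = 47.04.
So the deviation gain is 56 − 47.04 = 8.96, and the fine must be at least 8.96 gold to wipe it out.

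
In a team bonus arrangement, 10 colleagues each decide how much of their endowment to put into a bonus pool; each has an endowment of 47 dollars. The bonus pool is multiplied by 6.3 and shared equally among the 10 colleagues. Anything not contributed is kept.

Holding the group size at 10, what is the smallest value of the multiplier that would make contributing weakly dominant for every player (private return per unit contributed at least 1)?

A contributed unit returns (multiplier)/10 to its contributor.
This reaches 1 exactly when the multiplier is 10.

10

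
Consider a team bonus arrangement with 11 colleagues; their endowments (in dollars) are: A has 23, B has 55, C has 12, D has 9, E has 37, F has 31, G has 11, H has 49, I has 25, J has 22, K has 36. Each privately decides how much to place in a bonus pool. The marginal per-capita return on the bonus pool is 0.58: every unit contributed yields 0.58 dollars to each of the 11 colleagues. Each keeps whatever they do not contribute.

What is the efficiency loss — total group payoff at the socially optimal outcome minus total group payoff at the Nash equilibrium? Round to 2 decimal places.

1667.80 dollars

The private return per contributed unit is 0.58 < 1 for everyone, so the Nash equilibrium is zero contribution and the group total is Σ E_j = 23 + 55 + 12 + 9 + 37 + 31 + 11 + 49 + 25 + 22 + 36 = 310.
Each contributed unit returns 6.380 to the group, so the social optimum is full contribution by everyone: group total = 6.380 × 310 = 1977.80.
Efficiency loss = (6.380 − 1) × 310 = 1667.80.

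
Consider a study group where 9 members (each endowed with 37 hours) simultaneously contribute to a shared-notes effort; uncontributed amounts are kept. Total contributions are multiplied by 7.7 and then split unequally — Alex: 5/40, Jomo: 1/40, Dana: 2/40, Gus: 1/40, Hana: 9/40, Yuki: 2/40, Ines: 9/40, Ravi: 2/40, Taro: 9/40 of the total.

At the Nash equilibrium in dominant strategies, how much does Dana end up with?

For player j, contributing a unit is worthwhile iff 7.7 × (j's share) ≥ 1, i.e. iff j's share is at least 0.1299.
Hana, Ines and Taro are above the threshold, contributing 37 each; the remaining 6 contribute 0. Total contributed: 111.
Dana keeps 37 and receives 7.7 × 111 × 2/40 = 42.74 from the shared-notes effort, for a payoff of 79.74.

79.74 hours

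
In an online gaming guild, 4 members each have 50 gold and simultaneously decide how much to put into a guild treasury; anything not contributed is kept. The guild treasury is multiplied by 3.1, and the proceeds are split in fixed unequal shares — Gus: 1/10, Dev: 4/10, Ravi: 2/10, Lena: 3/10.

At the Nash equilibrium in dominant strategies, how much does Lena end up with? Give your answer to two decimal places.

A player with share s gets back 3.1·s per unit contributed, so full contribution is dominant for anyone with s > 1/3.1 = 0.3226 and zero contribution is dominant for anyone below.
Dev alone (share 4/10) is above the threshold, contributing 50; the remaining 3 contribute 0. Total contributed: 50.
Lena keeps 50 and receives 3.1 × 50 × 3/10 = 46.50 from the guild treasury, for a payoff of 96.50.

96.50 gold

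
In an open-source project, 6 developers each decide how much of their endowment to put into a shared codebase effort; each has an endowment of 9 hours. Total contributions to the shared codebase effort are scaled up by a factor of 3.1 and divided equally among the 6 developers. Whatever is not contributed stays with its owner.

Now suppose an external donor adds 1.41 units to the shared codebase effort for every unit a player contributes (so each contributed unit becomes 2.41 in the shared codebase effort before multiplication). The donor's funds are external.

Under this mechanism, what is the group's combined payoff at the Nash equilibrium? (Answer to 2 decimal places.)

403.43 hours

The effective private return per unit is now 3.1 × 2.41 / 6 = 1.2452 > 1, so every player's dominant strategy flips to full contribution.
So the Nash equilibrium is full contribution by all 6; the group earns 3.1 × 2.41 × 54 = 403.43.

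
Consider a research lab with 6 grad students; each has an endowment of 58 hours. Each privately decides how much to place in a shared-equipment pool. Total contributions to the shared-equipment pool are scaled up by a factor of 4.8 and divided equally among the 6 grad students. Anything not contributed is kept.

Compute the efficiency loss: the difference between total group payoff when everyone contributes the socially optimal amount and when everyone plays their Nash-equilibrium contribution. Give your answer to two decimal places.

1322.40 hours

Each contributed unit returns 4.8/6 = 0.8000 to its contributor — below 1 — so contributing 0 is dominant for every player. At the Nash equilibrium everyone keeps their 58, and the group total is 6 × 58 = 348.
Each contributed unit returns 4.800 to the group as a whole (0.8000 to each of 6 players), which exceeds 1, so the social optimum is full contribution: group total = 4.800 × 348 = 1670.40.
Efficiency loss = 1670.40 − 348 = 1322.40.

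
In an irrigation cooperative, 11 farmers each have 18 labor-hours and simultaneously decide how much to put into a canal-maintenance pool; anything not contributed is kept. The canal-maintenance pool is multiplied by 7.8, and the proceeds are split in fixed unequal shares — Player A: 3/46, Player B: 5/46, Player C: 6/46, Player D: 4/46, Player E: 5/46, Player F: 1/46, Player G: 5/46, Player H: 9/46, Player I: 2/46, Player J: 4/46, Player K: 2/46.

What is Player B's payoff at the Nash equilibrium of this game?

Player j's private return per contributed unit is 7.8 × (j's share). Contributing is weakly dominant for j when that share is at least 1/7.8 = 0.1282, and contributing 0 is dominant otherwise.
Player C and Player H clear that bar, contributing 18 each; the remaining 9 contribute 0. Total contributed: 36.
Player B keeps 18 and receives 7.8 × 36 × 5/46 = 30.52 from the canal-maintenance pool, for a payoff of 48.52.

48.52 labor-hours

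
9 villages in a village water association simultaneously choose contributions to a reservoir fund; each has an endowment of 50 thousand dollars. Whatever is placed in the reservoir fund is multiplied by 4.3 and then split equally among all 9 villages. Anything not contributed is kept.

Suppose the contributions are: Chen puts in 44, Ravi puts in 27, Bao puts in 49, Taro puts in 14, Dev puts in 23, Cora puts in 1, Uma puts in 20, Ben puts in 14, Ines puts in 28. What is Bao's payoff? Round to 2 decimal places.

106.11 thousand dollars

Total contributed: 44 + 27 + 49 + 14 + 23 + 1 + 20 + 14 + 28 = 220.
Each receives 4.3 × 220 / 9 = 105.11 from the reservoir fund.
Bao keeps 50 − 49 = 1, so Bao's payoff is 1 + 105.11 = 106.11.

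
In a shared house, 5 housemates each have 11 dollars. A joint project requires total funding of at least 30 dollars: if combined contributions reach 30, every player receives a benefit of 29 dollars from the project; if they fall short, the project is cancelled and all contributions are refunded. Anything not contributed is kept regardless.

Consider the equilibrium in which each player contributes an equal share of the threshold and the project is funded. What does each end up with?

34 dollars

Equal share of the threshold: 30/5 = 6.
At this profile no one gains by cutting their contribution: any cut drops the total below 30, the project is cancelled, contributions are refunded, and the deviator ends with 11, which is less than 11 − 6 + 29 = 34. Contributing more than 6 just wastes the excess. So contributing exactly 6 is a best response.
Each player's payoff: 11 − 6 + 29 = 34.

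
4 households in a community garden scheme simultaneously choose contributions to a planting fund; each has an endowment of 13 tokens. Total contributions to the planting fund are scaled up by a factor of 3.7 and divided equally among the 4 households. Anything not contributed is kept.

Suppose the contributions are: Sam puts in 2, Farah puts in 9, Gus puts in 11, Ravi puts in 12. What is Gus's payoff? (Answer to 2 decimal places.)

33.45 tokens

Total contributed: 2 + 9 + 11 + 12 = 34.
Each receives 3.7 × 34 / 4 = 31.45 from the planting fund.
Gus keeps 13 − 11 = 2, so Gus's payoff is 2 + 31.45 = 33.45.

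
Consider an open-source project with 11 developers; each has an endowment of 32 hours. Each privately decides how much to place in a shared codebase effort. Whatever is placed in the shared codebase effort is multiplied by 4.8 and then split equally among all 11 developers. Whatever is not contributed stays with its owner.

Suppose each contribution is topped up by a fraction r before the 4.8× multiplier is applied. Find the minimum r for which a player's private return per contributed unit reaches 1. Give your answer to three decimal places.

1.292

With matching at rate r, one contributed unit becomes (1 + r) in the shared codebase effort and returns 4.8 × (1 + r) / 11 to the contributor.
Setting this equal to 1: 1 + r = 11/4.8 = 2.2917.
So the minimum matching rate is r = 2.2917 − 1 = 1.292.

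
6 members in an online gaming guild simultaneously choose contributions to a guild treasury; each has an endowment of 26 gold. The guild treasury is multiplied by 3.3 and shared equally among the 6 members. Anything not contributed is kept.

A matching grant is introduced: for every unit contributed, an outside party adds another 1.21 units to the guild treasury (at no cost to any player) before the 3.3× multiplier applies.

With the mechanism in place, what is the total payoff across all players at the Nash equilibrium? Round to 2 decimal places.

Under the mechanism each unit contributed yields 3.3 × 2.21 / 6 = 1.2155 back to its contributor per unit of net cost, which exceeds 1, making full contribution the dominant choice for everyone.
At the Nash equilibrium everyone contributes 26. Group total payoff = 3.3 × 2.21 × 156 = 1137.71.

1137.71 gold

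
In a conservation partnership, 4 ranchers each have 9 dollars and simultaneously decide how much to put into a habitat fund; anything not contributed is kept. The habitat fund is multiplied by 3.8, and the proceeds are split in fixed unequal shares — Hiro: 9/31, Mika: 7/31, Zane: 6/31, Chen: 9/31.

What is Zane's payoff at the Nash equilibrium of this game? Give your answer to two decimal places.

22.24 dollars

Player j's private return per contributed unit is 3.8 × (j's share). Contributing is weakly dominant for j when that share is at least 1/3.8 = 0.2632, and contributing 0 is dominant otherwise.
Hiro and Chen are above the threshold, contributing 9 each; the remaining 2 contribute 0. Total contributed: 18.
Zane keeps 9 and receives 3.8 × 18 × 6/31 = 13.24 from the habitat fund, for a payoff of 22.24.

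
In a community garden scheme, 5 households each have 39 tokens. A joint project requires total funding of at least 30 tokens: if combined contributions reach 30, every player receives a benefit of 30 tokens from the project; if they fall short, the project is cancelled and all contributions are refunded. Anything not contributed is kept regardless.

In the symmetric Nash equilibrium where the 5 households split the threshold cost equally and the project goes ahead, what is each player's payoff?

63 tokens

Equal share of the threshold: 30/5 = 6.
At this profile no one gains by cutting their contribution: any cut drops the total below 30, the project is cancelled, contributions are refunded, and the deviator ends with 39, which is less than 39 − 6 + 30 = 63. Contributing more than 6 just wastes the excess. So contributing exactly 6 is a best response.
Each player's payoff: 39 − 6 + 30 = 63.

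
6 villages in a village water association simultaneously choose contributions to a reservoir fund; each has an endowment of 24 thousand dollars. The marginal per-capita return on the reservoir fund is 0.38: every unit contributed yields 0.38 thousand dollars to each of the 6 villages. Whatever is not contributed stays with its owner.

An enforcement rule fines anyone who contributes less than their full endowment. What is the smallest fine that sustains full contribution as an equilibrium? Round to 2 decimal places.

14.88 thousand dollars

Given the others contribute fully, the best deviation is to contribute 0 (any partial contribution still incurs the fine and gives up units whose private return 0.38 is below 1).
Deviating from 24 to 0 saves 24 thousand dollars but forfeits the deviator's share of the drop in the reservoir fund: 0.38 × 24 = 9.12.
So the deviation gain is 24 − 9.12 = 14.88, and the fine must be at least 14.88 thousand dollars to wipe it out.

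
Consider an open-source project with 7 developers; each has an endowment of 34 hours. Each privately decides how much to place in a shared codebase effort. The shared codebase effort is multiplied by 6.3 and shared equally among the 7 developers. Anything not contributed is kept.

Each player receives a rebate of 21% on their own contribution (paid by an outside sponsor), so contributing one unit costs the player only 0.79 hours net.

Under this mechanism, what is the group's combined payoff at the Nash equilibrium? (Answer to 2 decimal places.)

Under the mechanism each unit contributed yields (6.3/7) / 0.79 = 1.1392 back to its contributor per unit of net cost, which exceeds 1, making full contribution the dominant choice for everyone.
At the Nash equilibrium everyone contributes 34. Group total payoff = 7 × (34 × 0.21 + 6.3 × 34) = 1549.38.

1549.38 hours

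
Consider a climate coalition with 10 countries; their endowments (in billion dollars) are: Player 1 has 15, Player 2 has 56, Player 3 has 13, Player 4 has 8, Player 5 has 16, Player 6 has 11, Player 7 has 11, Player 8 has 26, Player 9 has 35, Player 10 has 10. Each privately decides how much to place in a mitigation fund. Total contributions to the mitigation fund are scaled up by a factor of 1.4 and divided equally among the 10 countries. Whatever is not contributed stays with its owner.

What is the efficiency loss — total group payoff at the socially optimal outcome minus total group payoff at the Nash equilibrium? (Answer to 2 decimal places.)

80.40 billion dollars

The private return per contributed unit is 1.4/10 = 0.1400 < 1 for every player regardless of endowment, so the Nash equilibrium is zero contribution and the group total is Σ E_j = 15 + 56 + 13 + 8 + 16 + 11 + 11 + 26 + 35 + 10 = 201.
Each contributed unit returns 1.400 to the group, so the social optimum is full contribution by everyone: group total = 1.400 × 201 = 281.40.
Efficiency loss = (1.400 − 1) × 201 = 80.40.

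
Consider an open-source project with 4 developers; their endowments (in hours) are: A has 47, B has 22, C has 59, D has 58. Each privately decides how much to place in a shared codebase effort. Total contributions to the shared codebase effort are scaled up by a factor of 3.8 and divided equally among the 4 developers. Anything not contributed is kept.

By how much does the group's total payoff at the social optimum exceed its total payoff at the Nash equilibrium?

520.80 hours

The private return per contributed unit is 3.8/4 = 0.9500 < 1 for every player regardless of endowment, so the Nash equilibrium is zero contribution and the group total is Σ E_j = 47 + 22 + 59 + 58 = 186.
Each contributed unit returns 3.800 to the group, so the social optimum is full contribution by everyone: group total = 3.800 × 186 = 706.80.
Efficiency loss = (3.800 − 1) × 186 = 520.80.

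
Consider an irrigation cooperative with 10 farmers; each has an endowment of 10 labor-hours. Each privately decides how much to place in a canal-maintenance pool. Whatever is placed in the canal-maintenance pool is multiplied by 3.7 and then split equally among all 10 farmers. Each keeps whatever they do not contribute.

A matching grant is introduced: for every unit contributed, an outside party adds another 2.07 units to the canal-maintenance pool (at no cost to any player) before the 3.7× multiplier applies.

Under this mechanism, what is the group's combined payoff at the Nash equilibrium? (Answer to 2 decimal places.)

With the mechanism, a contributed unit returns 3.7 × 3.07 / 10 = 1.1359 per unit of net cost to the contributor — now above 1 — so contributing fully is weakly dominant for every player.
At the Nash equilibrium everyone contributes 10. Group total payoff = 3.7 × 3.07 × 100 = 1135.90.

1135.90 labor-hours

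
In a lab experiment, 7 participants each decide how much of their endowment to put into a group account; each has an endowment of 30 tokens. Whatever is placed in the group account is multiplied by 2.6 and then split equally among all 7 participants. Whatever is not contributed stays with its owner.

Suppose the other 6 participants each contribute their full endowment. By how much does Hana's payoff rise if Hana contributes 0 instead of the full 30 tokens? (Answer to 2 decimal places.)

Switching from a contribution of 30 to 0 lets Hana keep an extra 30 tokens, but lowers the group account by 30, which costs Hana their own share of that drop: 2.6/7 × 30 = 11.14.
Net gain = 30 − 11.14 = 18.86. The private return per contributed unit (0.3714) is below 1, so free-riding is indeed the best response regardless of what the others do.

18.86 tokens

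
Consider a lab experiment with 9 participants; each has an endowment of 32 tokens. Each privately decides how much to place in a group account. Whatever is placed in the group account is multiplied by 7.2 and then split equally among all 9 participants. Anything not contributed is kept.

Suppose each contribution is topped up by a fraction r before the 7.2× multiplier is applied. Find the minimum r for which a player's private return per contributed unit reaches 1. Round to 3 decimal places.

With matching at rate r, one contributed unit becomes (1 + r) in the group account and returns 7.2 × (1 + r) / 9 to the contributor.
Setting this equal to 1: 1 + r = 9/7.2 = 1.2500.
So the minimum matching rate is r = 1.2500 − 1 = 0.250.

0.250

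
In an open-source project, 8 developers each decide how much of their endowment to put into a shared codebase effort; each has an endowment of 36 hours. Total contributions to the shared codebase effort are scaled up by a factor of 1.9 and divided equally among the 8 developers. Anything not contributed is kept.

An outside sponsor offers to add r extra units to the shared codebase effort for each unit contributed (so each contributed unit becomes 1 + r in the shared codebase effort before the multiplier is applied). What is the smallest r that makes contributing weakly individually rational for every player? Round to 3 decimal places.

With matching at rate r, one contributed unit becomes (1 + r) in the shared codebase effort and returns 1.9 × (1 + r) / 8 to the contributor.
Setting this equal to 1: 1 + r = 8/1.9 = 4.2105.
So the minimum matching rate is r = 4.2105 − 1 = 3.211.

3.211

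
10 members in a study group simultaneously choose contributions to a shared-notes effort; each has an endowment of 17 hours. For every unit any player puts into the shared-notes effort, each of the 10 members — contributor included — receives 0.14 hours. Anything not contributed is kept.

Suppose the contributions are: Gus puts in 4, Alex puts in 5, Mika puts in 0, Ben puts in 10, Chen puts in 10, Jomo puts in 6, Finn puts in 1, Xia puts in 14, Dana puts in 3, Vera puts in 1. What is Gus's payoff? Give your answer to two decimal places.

20.56 hours

Total contributed: 4 + 5 + 0 + 10 + 10 + 6 + 1 + 14 + 3 + 1 = 54.
Each receives 0.14 × 54 = 7.56 from the shared-notes effort.
Gus keeps 17 − 4 = 13, so Gus's payoff is 13 + 7.56 = 20.56.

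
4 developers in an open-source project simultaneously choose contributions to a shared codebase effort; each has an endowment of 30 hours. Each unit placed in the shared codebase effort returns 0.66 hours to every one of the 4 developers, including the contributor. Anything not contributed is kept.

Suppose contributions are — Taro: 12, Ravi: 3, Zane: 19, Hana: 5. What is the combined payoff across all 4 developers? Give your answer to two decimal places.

Total contributed: 12 + 3 + 19 + 5 = 39; total kept: 4 × 30 − 39 = 81.
The shared codebase effort pays out 0.66 × 4 × 39 = 102.96 in aggregate.
Group total = 81 + 102.96 = 183.96.

183.96 hours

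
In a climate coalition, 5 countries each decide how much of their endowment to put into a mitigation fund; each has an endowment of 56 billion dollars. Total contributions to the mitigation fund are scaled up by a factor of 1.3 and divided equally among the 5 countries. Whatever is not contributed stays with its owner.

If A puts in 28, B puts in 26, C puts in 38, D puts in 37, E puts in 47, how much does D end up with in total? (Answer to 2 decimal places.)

Total contributed: 28 + 26 + 38 + 37 + 47 = 176.
Each receives 1.3 × 176 / 5 = 45.76 from the mitigation fund.
D keeps 56 − 37 = 19, so D's payoff is 19 + 45.76 = 64.76.

64.76 billion dollars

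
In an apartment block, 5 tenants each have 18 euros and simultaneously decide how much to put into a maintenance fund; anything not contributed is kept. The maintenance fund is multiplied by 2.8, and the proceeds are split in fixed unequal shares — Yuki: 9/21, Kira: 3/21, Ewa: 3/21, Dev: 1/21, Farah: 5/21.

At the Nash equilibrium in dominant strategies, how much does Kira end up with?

Player j's private return per contributed unit is 2.8 × (j's share). Contributing is weakly dominant for j when that share is at least 1/2.8 = 0.3571, and contributing 0 is dominant otherwise.
Only Yuki (9/21) clears that bar, contributing 18; the remaining 4 contribute 0. Total contributed: 18.
Kira keeps 18 and receives 2.8 × 18 × 3/21 = 7.20 from the maintenance fund, for a payoff of 25.20.

25.20 euros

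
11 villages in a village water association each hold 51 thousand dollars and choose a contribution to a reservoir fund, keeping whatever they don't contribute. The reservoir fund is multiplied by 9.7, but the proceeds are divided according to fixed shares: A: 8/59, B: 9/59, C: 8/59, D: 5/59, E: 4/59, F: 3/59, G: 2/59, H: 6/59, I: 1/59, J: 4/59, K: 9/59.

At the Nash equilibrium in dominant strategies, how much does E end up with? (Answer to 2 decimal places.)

185.16 thousand dollars

For player j, contributing a unit is worthwhile iff 9.7 × (j's share) ≥ 1, i.e. iff j's share is at least 0.1031.
A, B, C and K are above the threshold, contributing 51 each; the remaining 7 contribute 0. Total contributed: 204.
E keeps 51 and receives 9.7 × 204 × 4/59 = 134.16 from the reservoir fund, for a payoff of 185.16.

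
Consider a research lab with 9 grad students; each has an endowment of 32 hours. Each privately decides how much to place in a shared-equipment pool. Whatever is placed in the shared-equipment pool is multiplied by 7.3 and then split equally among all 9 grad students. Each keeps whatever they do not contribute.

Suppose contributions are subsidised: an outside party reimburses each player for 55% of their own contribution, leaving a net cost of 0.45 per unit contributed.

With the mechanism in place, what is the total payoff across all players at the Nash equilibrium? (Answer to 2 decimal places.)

With the mechanism, a contributed unit returns (7.3/9) / 0.45 = 1.8025 per unit of net cost to the contributor — now above 1 — so contributing fully is weakly dominant for every player.
So the Nash equilibrium is full contribution by all 9; the group earns 9 × (32 × 0.55 + 7.3 × 32) = 2260.80.

2260.80 hours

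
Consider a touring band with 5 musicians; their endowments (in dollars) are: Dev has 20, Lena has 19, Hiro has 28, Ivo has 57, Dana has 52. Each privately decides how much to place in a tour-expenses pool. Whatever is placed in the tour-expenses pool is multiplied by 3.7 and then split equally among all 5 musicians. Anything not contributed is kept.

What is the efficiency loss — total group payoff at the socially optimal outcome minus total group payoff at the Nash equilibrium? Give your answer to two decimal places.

475.20 dollars

The private return per contributed unit is 3.7/5 = 0.7400 < 1 for every player regardless of endowment, so the Nash equilibrium is zero contribution and the group total is Σ E_j = 20 + 19 + 28 + 57 + 52 = 176.
Each contributed unit returns 3.700 to the group, so the social optimum is full contribution by everyone: group total = 3.700 × 176 = 651.20.
Efficiency loss = (3.700 − 1) × 176 = 475.20.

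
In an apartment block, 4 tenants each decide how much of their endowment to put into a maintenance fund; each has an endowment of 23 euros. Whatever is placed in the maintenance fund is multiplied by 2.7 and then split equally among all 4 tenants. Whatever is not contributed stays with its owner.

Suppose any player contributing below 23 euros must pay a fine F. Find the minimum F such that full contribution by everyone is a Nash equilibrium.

Given the others contribute fully, the best deviation is to contribute 0 (any partial contribution still incurs the fine and gives up units whose private return 0.6750 is below 1).
Deviating from 23 to 0 saves 23 euros but forfeits the deviator's share of the drop in the maintenance fund: 2.7/4 × 23 = 15.52.
So the deviation gain is 23 − 15.52 = 7.48, and the fine must be at least 7.48 euros to wipe it out.

7.48 euros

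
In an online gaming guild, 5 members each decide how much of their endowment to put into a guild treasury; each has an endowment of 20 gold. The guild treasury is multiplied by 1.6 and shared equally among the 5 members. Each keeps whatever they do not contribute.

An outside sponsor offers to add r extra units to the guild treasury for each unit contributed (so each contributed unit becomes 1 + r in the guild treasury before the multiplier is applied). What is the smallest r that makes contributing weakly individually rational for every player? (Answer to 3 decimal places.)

2.125

With matching at rate r, one contributed unit becomes (1 + r) in the guild treasury and returns 1.6 × (1 + r) / 5 to the contributor.
Setting this equal to 1: 1 + r = 5/1.6 = 3.1250.
So the minimum matching rate is r = 3.1250 − 1 = 2.125.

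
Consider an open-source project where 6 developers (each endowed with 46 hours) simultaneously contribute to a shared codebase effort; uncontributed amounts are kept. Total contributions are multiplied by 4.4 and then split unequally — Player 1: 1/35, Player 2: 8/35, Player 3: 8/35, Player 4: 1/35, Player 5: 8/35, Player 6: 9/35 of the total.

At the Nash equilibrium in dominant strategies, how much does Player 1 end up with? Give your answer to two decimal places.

Player j's private return per contributed unit is 4.4 × (j's share). Contributing is weakly dominant for j when that share is at least 1/4.4 = 0.2273, and contributing 0 is dominant otherwise.
The shares above 0.2273 belong to Player 2, Player 3, Player 5 and Player 6, contributing 46 each; the remaining 2 contribute 0. Total contributed: 184.
Player 1 keeps 46 and receives 4.4 × 184 × 1/35 = 23.13 from the shared codebase effort, for a payoff of 69.13.

69.13 hours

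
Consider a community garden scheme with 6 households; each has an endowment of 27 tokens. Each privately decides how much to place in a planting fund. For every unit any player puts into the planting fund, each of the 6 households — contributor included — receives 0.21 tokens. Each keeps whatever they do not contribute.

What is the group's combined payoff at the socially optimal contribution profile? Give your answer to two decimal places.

204.12 tokens

Each contributed unit returns 1.260 to the group as a whole (0.21 to each of 6 players), which exceeds 1, so the social optimum is full contribution: group total = 1.260 × 162 = 204.12.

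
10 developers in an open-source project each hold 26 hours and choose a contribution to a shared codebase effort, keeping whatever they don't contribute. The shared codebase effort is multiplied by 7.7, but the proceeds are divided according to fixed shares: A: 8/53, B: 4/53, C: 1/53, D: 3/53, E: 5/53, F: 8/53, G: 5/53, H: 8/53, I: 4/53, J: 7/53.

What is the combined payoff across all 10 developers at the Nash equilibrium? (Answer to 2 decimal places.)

Each unit j contributes comes back to j as 7.7 × (j's share), so j prefers to contribute only if that share exceeds 1/7.7 = 0.1299; otherwise keeping the unit dominates.
A, F, H and J are above the threshold, contributing 26 each; the remaining 6 contribute 0. Total contributed: 104.
The shared codebase effort pays out 7.7 × 104 = 800.80 in total (split across the unequal shares, but the aggregate is all that matters for the group sum).
The 6 free-riders keep 26 each, adding 156. Group total = 156 + 800.80 = 956.80.

956.80 hours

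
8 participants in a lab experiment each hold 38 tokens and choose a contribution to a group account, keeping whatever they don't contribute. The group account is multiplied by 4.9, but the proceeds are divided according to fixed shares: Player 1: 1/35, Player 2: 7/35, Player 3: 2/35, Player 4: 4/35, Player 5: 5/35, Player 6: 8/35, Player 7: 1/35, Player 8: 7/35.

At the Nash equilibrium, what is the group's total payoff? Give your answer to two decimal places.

For player j, contributing a unit is worthwhile iff 4.9 × (j's share) ≥ 1, i.e. iff j's share is at least 0.2041.
Only Player 6 (8/35) clears that bar, contributing 38; the remaining 7 contribute 0. Total contributed: 38.
The group account pays out 4.9 × 38 = 186.20 in total (split across the unequal shares, but the aggregate is all that matters for the group sum).
The 7 free-riders keep 38 each, adding 266. Group total = 266 + 186.20 = 452.20.

452.20 tokens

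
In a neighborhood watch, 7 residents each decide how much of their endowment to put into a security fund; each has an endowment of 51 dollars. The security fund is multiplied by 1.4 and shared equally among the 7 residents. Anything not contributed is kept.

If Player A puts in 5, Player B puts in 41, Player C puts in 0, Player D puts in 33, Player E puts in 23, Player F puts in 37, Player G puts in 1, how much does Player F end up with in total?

Total contributed: 5 + 41 + 0 + 33 + 23 + 37 + 1 = 140.
Each receives 1.4 × 140 / 7 = 28.00 from the security fund.
Player F keeps 51 − 37 = 14, so Player F's payoff is 14 + 28.00 = 42.00.

42.00 dollars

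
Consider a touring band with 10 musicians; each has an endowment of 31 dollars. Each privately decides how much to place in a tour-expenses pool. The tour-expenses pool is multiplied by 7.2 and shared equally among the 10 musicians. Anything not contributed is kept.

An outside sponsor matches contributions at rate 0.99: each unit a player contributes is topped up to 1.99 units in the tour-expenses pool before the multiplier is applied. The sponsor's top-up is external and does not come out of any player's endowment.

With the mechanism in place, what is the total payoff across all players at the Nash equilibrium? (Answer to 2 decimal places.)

4441.68 dollars

The effective private return per unit is now 7.2 × 1.99 / 10 = 1.4328 > 1, so every player's dominant strategy flips to full contribution.
So the Nash equilibrium is full contribution by all 10; the group earns 7.2 × 1.99 × 310 = 4441.68.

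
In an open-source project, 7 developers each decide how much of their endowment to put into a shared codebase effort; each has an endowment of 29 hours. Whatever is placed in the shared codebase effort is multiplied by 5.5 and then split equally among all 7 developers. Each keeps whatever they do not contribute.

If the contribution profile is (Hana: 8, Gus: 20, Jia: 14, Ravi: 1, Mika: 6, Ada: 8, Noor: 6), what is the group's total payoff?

Total contributed: 8 + 20 + 14 + 1 + 6 + 8 + 6 = 63; total kept: 7 × 29 − 63 = 140.
The shared codebase effort pays out 5.5 × 63 = 346.50 in aggregate.
Group total = 140 + 346.50 = 486.50.

486.50 hours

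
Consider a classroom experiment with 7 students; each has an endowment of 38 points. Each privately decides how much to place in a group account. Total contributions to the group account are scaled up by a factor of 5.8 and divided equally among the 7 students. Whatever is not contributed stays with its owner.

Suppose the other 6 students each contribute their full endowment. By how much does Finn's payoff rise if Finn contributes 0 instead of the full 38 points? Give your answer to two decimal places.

Switching from a contribution of 38 to 0 lets Finn keep an extra 38 points, but lowers the group account by 38, which costs Finn their own share of that drop: 5.8/7 × 38 = 31.49.
Net gain = 38 − 31.49 = 6.51. The private return per contributed unit (0.8286) is below 1, so free-riding is indeed the best response regardless of what the others do.

6.51 points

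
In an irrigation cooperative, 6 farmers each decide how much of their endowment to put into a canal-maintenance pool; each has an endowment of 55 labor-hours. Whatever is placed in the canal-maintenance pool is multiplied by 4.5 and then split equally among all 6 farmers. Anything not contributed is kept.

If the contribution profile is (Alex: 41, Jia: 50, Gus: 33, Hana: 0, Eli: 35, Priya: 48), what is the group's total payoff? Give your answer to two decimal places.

1054.50 labor-hours

Total contributed: 41 + 50 + 33 + 0 + 35 + 48 = 207; total kept: 6 × 55 − 207 = 123.
The canal-maintenance pool pays out 4.5 × 207 = 931.50 in aggregate.
Group total = 123 + 931.50 = 1054.50.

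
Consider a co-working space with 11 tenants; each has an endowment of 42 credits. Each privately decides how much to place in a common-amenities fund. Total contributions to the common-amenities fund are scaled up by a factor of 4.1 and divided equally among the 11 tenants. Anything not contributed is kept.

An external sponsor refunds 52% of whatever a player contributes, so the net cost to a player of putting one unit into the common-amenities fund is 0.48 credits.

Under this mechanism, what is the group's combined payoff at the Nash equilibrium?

462.00 credits

The effective private return is (4.1/11) / 0.48 = 0.7765, which is still under 1, so the mechanism doesn't change anyone's dominant strategy: zero contribution.
At the Nash equilibrium no one contributes; group total payoff = 11 × 42 = 462.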